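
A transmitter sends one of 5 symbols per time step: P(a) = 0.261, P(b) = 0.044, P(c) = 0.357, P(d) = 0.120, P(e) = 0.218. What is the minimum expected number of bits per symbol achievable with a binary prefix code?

Repeatedly combine the two least-probable nodes; the expected code length is the sum of the merged weights.
merge 11/250 + 3/25 → 41/250
merge 41/250 + 109/500 → 191/500
merge 261/1000 + 357/1000 → 309/500
merge 191/500 + 309/500 → 1
L = 41/250 + 191/500 + 309/500 + 1 = 541/250 = 2.164 bits/symbol.

2.164 bits/symbol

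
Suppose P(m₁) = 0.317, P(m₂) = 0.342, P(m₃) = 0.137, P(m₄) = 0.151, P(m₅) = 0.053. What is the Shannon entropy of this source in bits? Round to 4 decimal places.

2.0841 bits

H = −Σ pᵢ log₂ pᵢ.
−0.317·log₂(0.317) = 0.5254
−0.342·log₂(0.342) = 0.5294
−0.137·log₂(0.137) = 0.3929
−0.151·log₂(0.151) = 0.4118
−0.053·log₂(0.053) = 0.2246
Sum ≈ 2.0841 → 2.0841 bits.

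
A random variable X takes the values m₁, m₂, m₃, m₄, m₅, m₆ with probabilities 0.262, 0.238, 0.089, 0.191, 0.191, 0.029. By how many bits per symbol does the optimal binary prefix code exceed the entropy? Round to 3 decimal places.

0.057 bits

Entropy H = −Σ p log₂ p ≈ 2.3703 bits.
Huffman merges: 29/1000+89/1000→59/500; 59/500+191/1000→309/1000; 191/1000+119/500→429/1000; 131/500+309/1000→571/1000; 429/1000+571/1000→1. L = 2427/1000 ≈ 2.4270.
L − H = 2.4270 − 2.3703 = 0.057 bits.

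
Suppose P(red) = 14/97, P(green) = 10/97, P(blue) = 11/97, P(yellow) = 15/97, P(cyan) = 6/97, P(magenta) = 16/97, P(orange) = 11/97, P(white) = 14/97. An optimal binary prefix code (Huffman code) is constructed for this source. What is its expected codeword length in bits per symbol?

3 bits/symbol

Repeatedly combine the two least-probable nodes; the expected code length is the sum of the merged weights.
merge 6/97 + 10/97 → 16/97
merge 11/97 + 11/97 → 22/97
merge 14/97 + 14/97 → 28/97
merge 15/97 + 16/97 → 31/97
merge 16/97 + 22/97 → 38/97
merge 28/97 + 31/97 → 59/97
merge 38/97 + 59/97 → 1
L = 16/97 + 22/97 + 28/97 + 31/97 + 38/97 + 59/97 + 1 = 3 bits/symbol.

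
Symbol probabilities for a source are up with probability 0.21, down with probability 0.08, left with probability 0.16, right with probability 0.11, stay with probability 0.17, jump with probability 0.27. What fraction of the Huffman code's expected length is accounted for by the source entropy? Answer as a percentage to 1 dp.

Entropy H = −Σ p log₂ p ≈ 2.4822 bits.
Huffman merges: 2/25+11/100→19/100; 4/25+17/100→33/100; 19/100+21/100→2/5; 27/100+33/100→3/5; 2/5+3/5→1. L = 63/25 ≈ 2.5200.
Efficiency = H/L = 2.4822/2.5200 = 98.5%.

98.5%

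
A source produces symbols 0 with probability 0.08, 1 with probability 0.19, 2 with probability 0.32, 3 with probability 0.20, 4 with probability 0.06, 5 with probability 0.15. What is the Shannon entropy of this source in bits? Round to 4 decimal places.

2.3912 bits

H = −Σ pᵢ log₂ pᵢ.
−0.08·log₂(0.08) = 0.2915
−0.19·log₂(0.19) = 0.4552
−0.32·log₂(0.32) = 0.5260
−0.20·log₂(0.20) = 0.4644
−0.06·log₂(0.06) = 0.2435
−0.15·log₂(0.15) = 0.4105
Sum ≈ 2.3912 → 2.3912 bits.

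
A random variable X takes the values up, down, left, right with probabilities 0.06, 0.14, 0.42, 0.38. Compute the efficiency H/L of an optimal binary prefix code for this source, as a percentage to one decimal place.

95.3%

Entropy H = −Σ p log₂ p ≈ 1.6967 bits.
Huffman merges: 3/50+7/50→1/5; 1/5+19/50→29/50; 21/50+29/50→1. L = 89/50 ≈ 1.7800.
Efficiency = H/L = 1.6967/1.7800 = 95.3%.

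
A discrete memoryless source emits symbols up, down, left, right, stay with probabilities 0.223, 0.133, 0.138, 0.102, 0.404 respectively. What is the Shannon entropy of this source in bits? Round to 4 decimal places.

2.1283 bits

H = −Σ pᵢ log₂ pᵢ.
−0.223·log₂(0.223) = 0.4828
−0.133·log₂(0.133) = 0.3871
−0.138·log₂(0.138) = 0.3943
−0.102·log₂(0.102) = 0.3359
−0.404·log₂(0.404) = 0.5283
Sum ≈ 2.1283 → 2.1283 bits.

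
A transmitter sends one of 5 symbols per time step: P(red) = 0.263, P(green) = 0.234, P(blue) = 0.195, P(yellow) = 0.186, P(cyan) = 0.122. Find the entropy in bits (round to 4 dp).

H = −Σ pᵢ log₂ pᵢ.
−0.263·log₂(0.263) = 0.5068
−0.234·log₂(0.234) = 0.4903
−0.195·log₂(0.195) = 0.4599
−0.186·log₂(0.186) = 0.4514
−0.122·log₂(0.122) = 0.3703
Sum ≈ 2.2786 → 2.2786 bits.

2.2786 bits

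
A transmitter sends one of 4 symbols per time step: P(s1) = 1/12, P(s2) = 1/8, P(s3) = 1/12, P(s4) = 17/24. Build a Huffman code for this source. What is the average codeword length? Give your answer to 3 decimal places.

1.458 bits/symbol

Repeatedly combine the two least-probable nodes; the expected code length is the sum of the merged weights.
merge 1/12 + 1/12 → 1/6
merge 1/8 + 1/6 → 7/24
merge 7/24 + 17/24 → 1
L = 1/6 + 7/24 + 1 = 35/24 ≈ 1.458 bits/symbol.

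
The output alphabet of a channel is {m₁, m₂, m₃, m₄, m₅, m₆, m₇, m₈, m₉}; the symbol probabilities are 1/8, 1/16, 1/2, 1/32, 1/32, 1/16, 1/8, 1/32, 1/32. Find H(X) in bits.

Each probability is a power of 1/2, so log₂(1/p) is an integer.
H = Σ p·log₂(1/p) = 1/8·3 + 1/16·4 + 1/2·1 + 1/32·5 + 1/32·5 + 1/16·4 + 1/8·3 + 1/32·5 + 1/32·5 = 2.375 bits.

2.375 bits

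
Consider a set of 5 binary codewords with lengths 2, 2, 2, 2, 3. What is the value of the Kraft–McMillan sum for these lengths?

With common denominator 2^3 = 8: Σ 2^(−ℓᵢ) = 2/8 + 2/8 + 2/8 + 2/8 + 1/8 = 9/8 = 1.125.

1.125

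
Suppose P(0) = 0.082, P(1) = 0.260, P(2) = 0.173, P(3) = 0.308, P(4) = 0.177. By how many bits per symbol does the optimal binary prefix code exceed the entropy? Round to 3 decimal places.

Entropy H = −Σ p log₂ p ≈ 2.2045 bits.
Huffman merges: 41/500+173/1000→51/200; 177/1000+51/200→54/125; 13/50+77/250→71/125; 54/125+71/125→1. L = 451/200 ≈ 2.2550.
L − H = 2.2550 − 2.2045 = 0.050 bits.

0.050 bits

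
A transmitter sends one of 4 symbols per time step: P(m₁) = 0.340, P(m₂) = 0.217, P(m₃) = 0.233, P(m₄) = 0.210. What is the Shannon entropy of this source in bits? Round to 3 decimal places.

1.970 bits

H = −Σ pᵢ log₂ pᵢ.
−0.340·log₂(0.340) = 0.5292
−0.217·log₂(0.217) = 0.4783
−0.233·log₂(0.233) = 0.4897
−0.210·log₂(0.210) = 0.4728
Sum ≈ 1.9700 → 1.970 bits.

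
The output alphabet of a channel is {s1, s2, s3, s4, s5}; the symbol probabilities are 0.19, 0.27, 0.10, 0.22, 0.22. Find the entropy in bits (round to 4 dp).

2.2586 bits

H = −Σ pᵢ log₂ pᵢ.
−0.19·log₂(0.19) = 0.4552
−0.27·log₂(0.27) = 0.5100
−0.10·log₂(0.10) = 0.3322
−0.22·log₂(0.22) = 0.4806
−0.22·log₂(0.22) = 0.4806
Sum ≈ 2.2586 → 2.2586 bits.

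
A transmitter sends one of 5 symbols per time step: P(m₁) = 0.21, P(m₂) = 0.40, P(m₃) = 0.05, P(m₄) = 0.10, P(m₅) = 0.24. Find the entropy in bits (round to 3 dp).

H = −Σ pᵢ log₂ pᵢ.
−0.21·log₂(0.21) = 0.4728
−0.40·log₂(0.40) = 0.5288
−0.05·log₂(0.05) = 0.2161
−0.10·log₂(0.10) = 0.3322
−0.24·log₂(0.24) = 0.4941
Sum ≈ 2.0440 → 2.044 bits.

2.044 bits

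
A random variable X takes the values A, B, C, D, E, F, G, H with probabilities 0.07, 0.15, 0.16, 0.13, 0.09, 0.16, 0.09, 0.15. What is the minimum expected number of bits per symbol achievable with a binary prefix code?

3 bits/symbol

Repeatedly combine the two least-probable nodes; the expected code length is the sum of the merged weights.
merge 7/100 + 9/100 → 4/25
merge 9/100 + 13/100 → 11/50
merge 3/20 + 3/20 → 3/10
merge 4/25 + 4/25 → 8/25
merge 4/25 + 11/50 → 19/50
merge 3/10 + 8/25 → 31/50
merge 19/50 + 31/50 → 1
L = 4/25 + 11/50 + 3/10 + 8/25 + 19/50 + 31/50 + 1 = 3 bits/symbol.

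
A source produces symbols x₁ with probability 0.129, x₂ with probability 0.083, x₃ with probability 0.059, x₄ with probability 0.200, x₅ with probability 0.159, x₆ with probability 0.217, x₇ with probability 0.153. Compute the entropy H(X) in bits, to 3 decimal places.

2.699 bits

H = −Σ pᵢ log₂ pᵢ.
−0.129·log₂(0.129) = 0.3811
−0.083·log₂(0.083) = 0.2980
−0.059·log₂(0.059) = 0.2409
−0.200·log₂(0.200) = 0.4644
−0.159·log₂(0.159) = 0.4218
−0.217·log₂(0.217) = 0.4783
−0.153·log₂(0.153) = 0.4144
Sum ≈ 2.6990 → 2.699 bits.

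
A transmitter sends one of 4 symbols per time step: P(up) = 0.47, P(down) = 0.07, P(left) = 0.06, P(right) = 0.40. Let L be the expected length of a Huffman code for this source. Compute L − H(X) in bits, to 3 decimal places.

0.107 bits

Entropy H = −Σ p log₂ p ≈ 1.5528 bits.
Huffman merges: 3/50+7/100→13/100; 13/100+2/5→53/100; 47/100+53/100→1. L = 83/50 ≈ 1.6600.
L − H = 1.6600 − 1.5528 = 0.107 bits.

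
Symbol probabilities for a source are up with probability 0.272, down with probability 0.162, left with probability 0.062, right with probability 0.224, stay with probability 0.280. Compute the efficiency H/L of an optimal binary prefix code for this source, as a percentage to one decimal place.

98.1%

Entropy H = −Σ p log₂ p ≈ 2.1827 bits.
Huffman merges: 31/500+81/500→28/125; 28/125+28/125→56/125; 34/125+7/25→69/125; 56/125+69/125→1. L = 278/125 ≈ 2.2240.
Efficiency = H/L = 2.1827/2.2240 = 98.1%.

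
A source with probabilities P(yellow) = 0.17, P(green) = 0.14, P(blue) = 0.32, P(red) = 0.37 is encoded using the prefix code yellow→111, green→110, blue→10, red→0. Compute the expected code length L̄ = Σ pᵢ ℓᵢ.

L̄ = Σ pᵢ·ℓᵢ = 0.17·3 + 0.14·3 + 0.32·2 + 0.37·1 = 1.94 bits/symbol.

1.94 bits/symbol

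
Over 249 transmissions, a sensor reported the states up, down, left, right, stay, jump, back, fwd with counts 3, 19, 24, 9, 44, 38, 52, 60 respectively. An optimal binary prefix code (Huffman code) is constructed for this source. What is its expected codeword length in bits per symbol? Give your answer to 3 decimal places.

2.723 bits/symbol

Probabilities are the counts divided by 249.
Repeatedly combine the two least-probable nodes; the expected code length is the sum of the merged weights.
merge 1/83 + 3/83 → 4/83
merge 4/83 + 19/249 → 31/249
merge 8/83 + 31/249 → 55/249
merge 38/249 + 44/249 → 82/249
merge 52/249 + 55/249 → 107/249
merge 20/83 + 82/249 → 142/249
merge 107/249 + 142/249 → 1
L = 4/83 + 31/249 + 55/249 + 82/249 + 107/249 + 142/249 + 1 = 226/83 ≈ 2.723 bits/symbol.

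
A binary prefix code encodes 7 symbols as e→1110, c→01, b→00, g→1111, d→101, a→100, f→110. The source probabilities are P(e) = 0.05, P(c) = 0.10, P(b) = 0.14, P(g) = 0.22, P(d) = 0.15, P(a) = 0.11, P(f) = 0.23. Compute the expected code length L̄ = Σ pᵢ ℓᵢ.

L̄ = Σ pᵢ·ℓᵢ = 0.05·4 + 0.10·2 + 0.14·2 + 0.22·4 + 0.15·3 + 0.11·3 + 0.23·3 = 3.03 bits/symbol.

3.03 bits/symbol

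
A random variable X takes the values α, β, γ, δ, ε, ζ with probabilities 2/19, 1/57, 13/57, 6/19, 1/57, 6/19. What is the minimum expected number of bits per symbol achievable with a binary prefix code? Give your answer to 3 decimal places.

2.175 bits/symbol

Repeatedly combine the two least-probable nodes; the expected code length is the sum of the merged weights.
merge 1/57 + 1/57 → 2/57
merge 2/57 + 2/19 → 8/57
merge 8/57 + 13/57 → 7/19
merge 6/19 + 6/19 → 12/19
merge 7/19 + 12/19 → 1
L = 2/57 + 8/57 + 7/19 + 12/19 + 1 = 124/57 ≈ 2.175 bits/symbol.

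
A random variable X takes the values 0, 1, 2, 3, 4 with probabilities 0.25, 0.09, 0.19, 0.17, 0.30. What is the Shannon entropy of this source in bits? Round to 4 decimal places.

H = −Σ pᵢ log₂ pᵢ.
−0.25·log₂(0.25) = 0.5000
−0.09·log₂(0.09) = 0.3127
−0.19·log₂(0.19) = 0.4552
−0.17·log₂(0.17) = 0.4346
−0.30·log₂(0.30) = 0.5211
Sum ≈ 2.2236 → 2.2236 bits.

2.2236 bits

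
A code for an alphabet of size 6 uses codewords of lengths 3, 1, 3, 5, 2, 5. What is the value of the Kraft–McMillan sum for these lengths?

With common denominator 2^5 = 32: Σ 2^(−ℓᵢ) = 4/32 + 16/32 + 4/32 + 1/32 + 8/32 + 1/32 = 34/32 = 1.0625.

1.0625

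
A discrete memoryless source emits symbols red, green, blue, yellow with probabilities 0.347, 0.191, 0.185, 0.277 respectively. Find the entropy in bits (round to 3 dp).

1.949 bits

H = −Σ pᵢ log₂ pᵢ.
−0.347·log₂(0.347) = 0.5299
−0.191·log₂(0.191) = 0.4562
−0.185·log₂(0.185) = 0.4504
−0.277·log₂(0.277) = 0.5130
Sum ≈ 1.9494 → 1.949 bits.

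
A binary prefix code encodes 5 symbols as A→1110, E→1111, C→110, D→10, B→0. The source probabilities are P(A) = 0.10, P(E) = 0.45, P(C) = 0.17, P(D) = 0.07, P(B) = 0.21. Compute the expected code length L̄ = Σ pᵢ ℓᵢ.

3.06 bits/symbol

L̄ = Σ pᵢ·ℓᵢ = 0.10·4 + 0.45·4 + 0.17·3 + 0.07·2 + 0.21·1 = 3.06 bits/symbol.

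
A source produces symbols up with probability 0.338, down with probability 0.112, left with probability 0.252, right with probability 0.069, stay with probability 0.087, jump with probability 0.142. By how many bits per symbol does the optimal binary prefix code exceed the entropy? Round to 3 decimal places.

Entropy H = −Σ p log₂ p ≈ 2.3563 bits.
Huffman merges: 69/1000+87/1000→39/250; 14/125+71/500→127/500; 39/250+63/250→51/125; 127/500+169/500→74/125; 51/125+74/125→1. L = 241/100 ≈ 2.4100.
L − H = 2.4100 − 2.3563 = 0.054 bits.

0.054 bits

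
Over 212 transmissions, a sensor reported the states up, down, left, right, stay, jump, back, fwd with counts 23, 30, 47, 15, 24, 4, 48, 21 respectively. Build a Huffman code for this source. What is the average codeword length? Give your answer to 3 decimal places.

Probabilities are the counts divided by 212.
Repeatedly combine the two least-probable nodes; the expected code length is the sum of the merged weights.
merge 1/53 + 15/212 → 19/212
merge 19/212 + 21/212 → 10/53
merge 23/212 + 6/53 → 47/212
merge 15/106 + 10/53 → 35/106
merge 47/212 + 47/212 → 47/106
merge 12/53 + 35/106 → 59/106
merge 47/106 + 59/106 → 1
L = 19/212 + 10/53 + 47/212 + 35/106 + 47/106 + 59/106 + 1 = 150/53 ≈ 2.830 bits/symbol.

2.830 bits/symbol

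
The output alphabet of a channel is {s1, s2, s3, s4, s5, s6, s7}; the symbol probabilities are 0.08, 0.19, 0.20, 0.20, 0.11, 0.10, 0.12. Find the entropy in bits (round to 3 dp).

2.725 bits

H = −Σ pᵢ log₂ pᵢ.
−0.08·log₂(0.08) = 0.2915
−0.19·log₂(0.19) = 0.4552
−0.20·log₂(0.20) = 0.4644
−0.20·log₂(0.20) = 0.4644
−0.11·log₂(0.11) = 0.3503
−0.10·log₂(0.10) = 0.3322
−0.12·log₂(0.12) = 0.3671
Sum ≈ 2.7251 → 2.725 bits.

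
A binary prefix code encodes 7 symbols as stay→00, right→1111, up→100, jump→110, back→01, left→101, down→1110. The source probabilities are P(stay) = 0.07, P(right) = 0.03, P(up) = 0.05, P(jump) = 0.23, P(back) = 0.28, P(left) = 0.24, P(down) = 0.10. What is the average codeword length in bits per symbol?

2.78 bits/symbol

L̄ = Σ pᵢ·ℓᵢ = 0.07·2 + 0.03·4 + 0.05·3 + 0.23·3 + 0.28·2 + 0.24·3 + 0.10·4 = 2.78 bits/symbol.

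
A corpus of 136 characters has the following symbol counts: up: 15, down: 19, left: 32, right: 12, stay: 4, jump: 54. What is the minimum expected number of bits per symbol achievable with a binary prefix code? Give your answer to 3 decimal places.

Probabilities are the counts divided by 136.
Repeatedly combine the two least-probable nodes; the expected code length is the sum of the merged weights.
merge 1/34 + 3/34 → 2/17
merge 15/136 + 2/17 → 31/136
merge 19/136 + 31/136 → 25/68
merge 4/17 + 25/68 → 41/68
merge 27/68 + 41/68 → 1
L = 2/17 + 31/136 + 25/68 + 41/68 + 1 = 315/136 ≈ 2.316 bits/symbol.

2.316 bits/symbol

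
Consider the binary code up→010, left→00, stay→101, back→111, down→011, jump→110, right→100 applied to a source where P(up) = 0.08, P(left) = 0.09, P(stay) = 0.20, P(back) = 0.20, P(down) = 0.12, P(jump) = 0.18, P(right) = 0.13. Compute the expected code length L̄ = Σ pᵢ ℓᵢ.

2.91 bits/symbol

L̄ = Σ pᵢ·ℓᵢ = 0.08·3 + 0.09·2 + 0.20·3 + 0.20·3 + 0.12·3 + 0.18·3 + 0.13·3 = 2.91 bits/symbol.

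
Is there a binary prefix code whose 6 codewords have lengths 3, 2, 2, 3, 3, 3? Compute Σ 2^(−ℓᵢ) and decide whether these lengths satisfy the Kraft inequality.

With common denominator 2^3 = 8: Σ 2^(−ℓᵢ) = 1/8 + 2/8 + 2/8 + 1/8 + 1/8 + 1/8 = 8/8 = 1.
Kraft's inequality requires Σ ≤ 1; here Σ = 1 ≤ 1, so such a prefix code exists.

1; yes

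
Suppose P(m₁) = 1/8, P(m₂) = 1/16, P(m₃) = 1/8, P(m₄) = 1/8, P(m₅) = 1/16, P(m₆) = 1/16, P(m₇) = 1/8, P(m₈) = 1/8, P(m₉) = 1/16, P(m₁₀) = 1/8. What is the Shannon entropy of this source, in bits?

3.25 bits

Each probability is a power of 1/2, so log₂(1/p) is an integer.
H = Σ p·log₂(1/p) = 1/8·3 + 1/16·4 + 1/8·3 + 1/8·3 + 1/16·4 + 1/16·4 + 1/8·3 + 1/8·3 + 1/16·4 + 1/8·3 = 3.25 bits.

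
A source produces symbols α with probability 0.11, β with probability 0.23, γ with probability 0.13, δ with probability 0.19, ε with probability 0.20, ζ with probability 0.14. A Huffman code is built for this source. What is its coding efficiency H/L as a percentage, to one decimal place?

98.7%

Entropy H = −Σ p log₂ p ≈ 2.5373 bits.
Huffman merges: 11/100+13/100→6/25; 7/50+19/100→33/100; 1/5+23/100→43/100; 6/25+33/100→57/100; 43/100+57/100→1. L = 257/100 ≈ 2.5700.
Efficiency = H/L = 2.5373/2.5700 = 98.7%.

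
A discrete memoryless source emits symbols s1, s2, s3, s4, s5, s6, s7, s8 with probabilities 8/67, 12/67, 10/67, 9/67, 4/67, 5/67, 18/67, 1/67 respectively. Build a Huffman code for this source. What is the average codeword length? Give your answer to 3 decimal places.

2.776 bits/symbol

Repeatedly combine the two least-probable nodes; the expected code length is the sum of the merged weights.
merge 1/67 + 4/67 → 5/67
merge 5/67 + 5/67 → 10/67
merge 8/67 + 9/67 → 17/67
merge 10/67 + 10/67 → 20/67
merge 12/67 + 17/67 → 29/67
merge 18/67 + 20/67 → 38/67
merge 29/67 + 38/67 → 1
L = 5/67 + 10/67 + 17/67 + 20/67 + 29/67 + 38/67 + 1 = 186/67 ≈ 2.776 bits/symbol.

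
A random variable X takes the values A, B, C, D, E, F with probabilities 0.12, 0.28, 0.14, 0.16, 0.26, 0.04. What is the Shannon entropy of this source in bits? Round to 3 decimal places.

H = −Σ pᵢ log₂ pᵢ.
−0.12·log₂(0.12) = 0.3671
−0.28·log₂(0.28) = 0.5142
−0.14·log₂(0.14) = 0.3971
−0.16·log₂(0.16) = 0.4230
−0.26·log₂(0.26) = 0.5053
−0.04·log₂(0.04) = 0.1858
Sum ≈ 2.3925 → 2.392 bits.

2.392 bits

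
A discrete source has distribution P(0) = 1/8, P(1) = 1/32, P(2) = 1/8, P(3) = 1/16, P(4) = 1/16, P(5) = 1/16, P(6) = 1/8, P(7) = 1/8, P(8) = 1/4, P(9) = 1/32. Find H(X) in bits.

Each probability is a power of 1/2, so log₂(1/p) is an integer.
H = Σ p·log₂(1/p) = 1/8·3 + 1/32·5 + 1/8·3 + 1/16·4 + 1/16·4 + 1/16·4 + 1/8·3 + 1/8·3 + 1/4·2 + 1/32·5 = 3.0625 bits.

3.0625 bits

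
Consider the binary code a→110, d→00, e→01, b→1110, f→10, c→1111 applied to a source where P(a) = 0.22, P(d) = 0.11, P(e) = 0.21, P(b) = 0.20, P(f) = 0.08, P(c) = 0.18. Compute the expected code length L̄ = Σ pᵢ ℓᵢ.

2.98 bits/symbol

L̄ = Σ pᵢ·ℓᵢ = 0.22·3 + 0.11·2 + 0.21·2 + 0.20·4 + 0.08·2 + 0.18·4 = 2.98 bits/symbol.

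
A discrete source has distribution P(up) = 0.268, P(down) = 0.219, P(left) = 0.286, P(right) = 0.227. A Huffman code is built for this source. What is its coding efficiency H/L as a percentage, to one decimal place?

Entropy H = −Σ p log₂ p ≈ 1.9910 bits.
Huffman merges: 219/1000+227/1000→223/500; 67/250+143/500→277/500; 223/500+277/500→1. L = 2 ≈ 2.0000.
Efficiency = H/L = 1.9910/2.0000 = 99.6%.

99.6%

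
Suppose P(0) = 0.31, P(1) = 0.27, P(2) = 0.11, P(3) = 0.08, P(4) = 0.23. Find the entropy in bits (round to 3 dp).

2.163 bits

H = −Σ pᵢ log₂ pᵢ.
−0.31·log₂(0.31) = 0.5238
−0.27·log₂(0.27) = 0.5100
−0.11·log₂(0.11) = 0.3503
−0.08·log₂(0.08) = 0.2915
−0.23·log₂(0.23) = 0.4877
Sum ≈ 2.1633 → 2.163 bits.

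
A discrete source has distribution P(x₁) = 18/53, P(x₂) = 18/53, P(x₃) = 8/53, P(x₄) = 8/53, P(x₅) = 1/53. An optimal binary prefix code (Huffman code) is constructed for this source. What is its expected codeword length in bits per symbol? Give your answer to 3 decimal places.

2.151 bits/symbol

Repeatedly combine the two least-probable nodes; the expected code length is the sum of the merged weights.
merge 1/53 + 8/53 → 9/53
merge 8/53 + 9/53 → 17/53
merge 17/53 + 18/53 → 35/53
merge 18/53 + 35/53 → 1
L = 9/53 + 17/53 + 35/53 + 1 = 114/53 ≈ 2.151 bits/symbol.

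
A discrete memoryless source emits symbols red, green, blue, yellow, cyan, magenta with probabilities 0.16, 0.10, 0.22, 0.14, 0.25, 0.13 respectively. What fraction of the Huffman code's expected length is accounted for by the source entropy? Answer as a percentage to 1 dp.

99.4%

Entropy H = −Σ p log₂ p ≈ 2.5155 bits.
Huffman merges: 1/10+13/100→23/100; 7/50+4/25→3/10; 11/50+23/100→9/20; 1/4+3/10→11/20; 9/20+11/20→1. L = 253/100 ≈ 2.5300.
Efficiency = H/L = 2.5155/2.5300 = 99.4%.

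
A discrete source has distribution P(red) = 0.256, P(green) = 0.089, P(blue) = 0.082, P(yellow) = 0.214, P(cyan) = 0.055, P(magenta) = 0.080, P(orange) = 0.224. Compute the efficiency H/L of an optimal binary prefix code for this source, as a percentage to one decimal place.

Entropy H = −Σ p log₂ p ≈ 2.5909 bits.
Huffman merges: 11/200+2/25→27/200; 41/500+89/1000→171/1000; 27/200+171/1000→153/500; 107/500+28/125→219/500; 32/125+153/500→281/500; 219/500+281/500→1. L = 653/250 ≈ 2.6120.
Efficiency = H/L = 2.5909/2.6120 = 99.2%.

99.2%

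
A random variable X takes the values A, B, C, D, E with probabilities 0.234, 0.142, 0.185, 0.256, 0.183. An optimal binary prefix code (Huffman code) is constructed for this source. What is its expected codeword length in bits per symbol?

2.325 bits/symbol

Repeatedly combine the two least-probable nodes; the expected code length is the sum of the merged weights.
merge 71/500 + 183/1000 → 13/40
merge 37/200 + 117/500 → 419/1000
merge 32/125 + 13/40 → 581/1000
merge 419/1000 + 581/1000 → 1
L = 13/40 + 419/1000 + 581/1000 + 1 = 93/40 = 2.325 bits/symbol.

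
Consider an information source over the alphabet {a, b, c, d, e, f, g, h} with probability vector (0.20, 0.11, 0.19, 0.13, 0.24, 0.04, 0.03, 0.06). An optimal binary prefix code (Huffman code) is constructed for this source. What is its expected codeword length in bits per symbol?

2.76 bits/symbol

Repeatedly combine the two least-probable nodes; the expected code length is the sum of the merged weights.
merge 3/100 + 1/25 → 7/100
merge 3/50 + 7/100 → 13/100
merge 11/100 + 13/100 → 6/25
merge 13/100 + 19/100 → 8/25
merge 1/5 + 6/25 → 11/25
merge 6/25 + 8/25 → 14/25
merge 11/25 + 14/25 → 1
L = 7/100 + 13/100 + 6/25 + 8/25 + 11/25 + 14/25 + 1 = 69/25 = 2.76 bits/symbol.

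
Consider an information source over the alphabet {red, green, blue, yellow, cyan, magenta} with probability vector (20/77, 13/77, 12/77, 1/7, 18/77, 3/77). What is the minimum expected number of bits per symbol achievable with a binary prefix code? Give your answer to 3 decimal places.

2.506 bits/symbol

Repeatedly combine the two least-probable nodes; the expected code length is the sum of the merged weights.
merge 3/77 + 1/7 → 2/11
merge 12/77 + 13/77 → 25/77
merge 2/11 + 18/77 → 32/77
merge 20/77 + 25/77 → 45/77
merge 32/77 + 45/77 → 1
L = 2/11 + 25/77 + 32/77 + 45/77 + 1 = 193/77 ≈ 2.506 bits/symbol.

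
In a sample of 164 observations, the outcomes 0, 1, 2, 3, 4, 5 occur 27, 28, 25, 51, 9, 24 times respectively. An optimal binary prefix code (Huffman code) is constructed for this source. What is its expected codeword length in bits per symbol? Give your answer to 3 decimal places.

Probabilities are the counts divided by 164.
Repeatedly combine the two least-probable nodes; the expected code length is the sum of the merged weights.
merge 9/164 + 6/41 → 33/164
merge 25/164 + 27/164 → 13/41
merge 7/41 + 33/164 → 61/164
merge 51/164 + 13/41 → 103/164
merge 61/164 + 103/164 → 1
L = 33/164 + 13/41 + 61/164 + 103/164 + 1 = 413/164 ≈ 2.518 bits/symbol.

2.518 bits/symbol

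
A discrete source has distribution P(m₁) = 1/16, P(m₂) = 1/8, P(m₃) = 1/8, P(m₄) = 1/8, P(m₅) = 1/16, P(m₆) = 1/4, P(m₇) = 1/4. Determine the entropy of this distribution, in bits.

2.625 bits

Each probability is a power of 1/2, so log₂(1/p) is an integer.
H = Σ p·log₂(1/p) = 1/16·4 + 1/8·3 + 1/8·3 + 1/8·3 + 1/16·4 + 1/4·2 + 1/4·2 = 2.625 bits.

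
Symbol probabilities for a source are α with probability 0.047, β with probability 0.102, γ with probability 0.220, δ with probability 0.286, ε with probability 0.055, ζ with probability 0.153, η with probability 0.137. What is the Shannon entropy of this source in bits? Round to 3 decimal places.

2.578 bits

H = −Σ pᵢ log₂ pᵢ.
−0.047·log₂(0.047) = 0.2073
−0.102·log₂(0.102) = 0.3359
−0.220·log₂(0.220) = 0.4806
−0.286·log₂(0.286) = 0.5165
−0.055·log₂(0.055) = 0.2301
−0.153·log₂(0.153) = 0.4144
−0.137·log₂(0.137) = 0.3929
Sum ≈ 2.5777 → 2.578 bits.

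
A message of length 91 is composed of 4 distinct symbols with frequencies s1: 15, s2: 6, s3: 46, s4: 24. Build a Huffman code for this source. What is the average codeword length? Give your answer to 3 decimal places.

1.725 bits/symbol

Probabilities are the counts divided by 91.
Repeatedly combine the two least-probable nodes; the expected code length is the sum of the merged weights.
merge 6/91 + 15/91 → 3/13
merge 3/13 + 24/91 → 45/91
merge 45/91 + 46/91 → 1
L = 3/13 + 45/91 + 1 = 157/91 ≈ 1.725 bits/symbol.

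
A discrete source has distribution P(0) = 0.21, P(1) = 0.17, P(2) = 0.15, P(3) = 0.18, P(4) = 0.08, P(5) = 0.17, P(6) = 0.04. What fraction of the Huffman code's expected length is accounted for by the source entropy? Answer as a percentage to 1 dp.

98.0%

Entropy H = −Σ p log₂ p ≈ 2.6751 bits.
Huffman merges: 1/25+2/25→3/25; 3/25+3/20→27/100; 17/100+17/100→17/50; 9/50+21/100→39/100; 27/100+17/50→61/100; 39/100+61/100→1. L = 273/100 ≈ 2.7300.
Efficiency = H/L = 2.6751/2.7300 = 98.0%.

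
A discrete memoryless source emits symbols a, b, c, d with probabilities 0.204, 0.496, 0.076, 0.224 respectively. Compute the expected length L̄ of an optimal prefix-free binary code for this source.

Repeatedly combine the two least-probable nodes; the expected code length is the sum of the merged weights.
merge 19/250 + 51/250 → 7/25
merge 28/125 + 7/25 → 63/125
merge 62/125 + 63/125 → 1
L = 7/25 + 63/125 + 1 = 223/125 = 1.784 bits/symbol.

1.784 bits/symbol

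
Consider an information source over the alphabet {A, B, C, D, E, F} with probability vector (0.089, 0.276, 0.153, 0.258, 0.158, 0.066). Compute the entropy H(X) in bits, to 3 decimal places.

2.421 bits

H = −Σ pᵢ log₂ pᵢ.
−0.089·log₂(0.089) = 0.3106
−0.276·log₂(0.276) = 0.5126
−0.153·log₂(0.153) = 0.4144
−0.258·log₂(0.258) = 0.5043
−0.158·log₂(0.158) = 0.4206
−0.066·log₂(0.066) = 0.2588
Sum ≈ 2.4213 → 2.421 bits.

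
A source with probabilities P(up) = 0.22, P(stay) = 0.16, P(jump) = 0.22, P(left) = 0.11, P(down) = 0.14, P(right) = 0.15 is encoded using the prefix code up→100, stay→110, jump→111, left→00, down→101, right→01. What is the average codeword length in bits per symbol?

L̄ = Σ pᵢ·ℓᵢ = 0.22·3 + 0.16·3 + 0.22·3 + 0.11·2 + 0.14·3 + 0.15·2 = 2.74 bits/symbol.

2.74 bits/symbol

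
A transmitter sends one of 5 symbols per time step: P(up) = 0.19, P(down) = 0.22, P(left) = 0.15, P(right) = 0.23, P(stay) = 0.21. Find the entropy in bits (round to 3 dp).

H = −Σ pᵢ log₂ pᵢ.
−0.19·log₂(0.19) = 0.4552
−0.22·log₂(0.22) = 0.4806
−0.15·log₂(0.15) = 0.4105
−0.23·log₂(0.23) = 0.4877
−0.21·log₂(0.21) = 0.4728
Sum ≈ 2.3068 → 2.307 bits.

2.307 bits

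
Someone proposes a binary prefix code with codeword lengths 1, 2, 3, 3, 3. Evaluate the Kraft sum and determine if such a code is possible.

1.125; no

With common denominator 2^3 = 8: Σ 2^(−ℓᵢ) = 4/8 + 2/8 + 1/8 + 1/8 + 1/8 = 9/8 = 1.125.
Kraft's inequality requires Σ ≤ 1; here Σ = 1.125 > 1, so no such prefix code exists.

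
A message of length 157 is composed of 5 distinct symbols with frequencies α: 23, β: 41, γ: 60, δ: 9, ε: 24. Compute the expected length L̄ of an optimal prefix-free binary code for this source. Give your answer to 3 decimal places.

2.178 bits/symbol

Probabilities are the counts divided by 157.
Repeatedly combine the two least-probable nodes; the expected code length is the sum of the merged weights.
merge 9/157 + 23/157 → 32/157
merge 24/157 + 32/157 → 56/157
merge 41/157 + 56/157 → 97/157
merge 60/157 + 97/157 → 1
L = 32/157 + 56/157 + 97/157 + 1 = 342/157 ≈ 2.178 bits/symbol.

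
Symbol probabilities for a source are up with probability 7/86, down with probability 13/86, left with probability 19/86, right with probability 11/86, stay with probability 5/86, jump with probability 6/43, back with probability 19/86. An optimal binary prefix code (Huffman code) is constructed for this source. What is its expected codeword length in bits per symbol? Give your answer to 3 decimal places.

2.698 bits/symbol

Repeatedly combine the two least-probable nodes; the expected code length is the sum of the merged weights.
merge 5/86 + 7/86 → 6/43
merge 11/86 + 6/43 → 23/86
merge 6/43 + 13/86 → 25/86
merge 19/86 + 19/86 → 19/43
merge 23/86 + 25/86 → 24/43
merge 19/43 + 24/43 → 1
L = 6/43 + 23/86 + 25/86 + 19/43 + 24/43 + 1 = 116/43 ≈ 2.698 bits/symbol.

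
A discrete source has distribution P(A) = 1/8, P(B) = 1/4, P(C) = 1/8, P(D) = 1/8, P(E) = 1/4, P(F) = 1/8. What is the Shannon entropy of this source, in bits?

Each probability is a power of 1/2, so log₂(1/p) is an integer.
H = Σ p·log₂(1/p) = 1/8·3 + 1/4·2 + 1/8·3 + 1/8·3 + 1/4·2 + 1/8·3 = 2.5 bits.

2.5 bits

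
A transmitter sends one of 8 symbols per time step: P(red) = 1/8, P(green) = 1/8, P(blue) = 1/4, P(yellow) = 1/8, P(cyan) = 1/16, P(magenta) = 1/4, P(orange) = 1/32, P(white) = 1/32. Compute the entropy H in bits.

2.6875 bits

Each probability is a power of 1/2, so log₂(1/p) is an integer.
H = Σ p·log₂(1/p) = 1/8·3 + 1/8·3 + 1/4·2 + 1/8·3 + 1/16·4 + 1/4·2 + 1/32·5 + 1/32·5 = 2.6875 bits.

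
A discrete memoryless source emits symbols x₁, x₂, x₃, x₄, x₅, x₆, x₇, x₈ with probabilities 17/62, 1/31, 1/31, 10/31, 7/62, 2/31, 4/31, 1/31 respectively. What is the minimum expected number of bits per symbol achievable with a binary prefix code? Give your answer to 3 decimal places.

2.565 bits/symbol

Repeatedly combine the two least-probable nodes; the expected code length is the sum of the merged weights.
merge 1/31 + 1/31 → 2/31
merge 1/31 + 2/31 → 3/31
merge 2/31 + 3/31 → 5/31
merge 7/62 + 4/31 → 15/62
merge 5/31 + 15/62 → 25/62
merge 17/62 + 10/31 → 37/62
merge 25/62 + 37/62 → 1
L = 2/31 + 3/31 + 5/31 + 15/62 + 25/62 + 37/62 + 1 = 159/62 ≈ 2.565 bits/symbol.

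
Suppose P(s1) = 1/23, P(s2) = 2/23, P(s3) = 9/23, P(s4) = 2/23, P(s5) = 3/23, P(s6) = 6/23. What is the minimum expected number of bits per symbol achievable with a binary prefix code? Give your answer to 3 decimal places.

Repeatedly combine the two least-probable nodes; the expected code length is the sum of the merged weights.
merge 1/23 + 2/23 → 3/23
merge 2/23 + 3/23 → 5/23
merge 3/23 + 5/23 → 8/23
merge 6/23 + 8/23 → 14/23
merge 9/23 + 14/23 → 1
L = 3/23 + 5/23 + 8/23 + 14/23 + 1 = 53/23 ≈ 2.304 bits/symbol.

2.304 bits/symbol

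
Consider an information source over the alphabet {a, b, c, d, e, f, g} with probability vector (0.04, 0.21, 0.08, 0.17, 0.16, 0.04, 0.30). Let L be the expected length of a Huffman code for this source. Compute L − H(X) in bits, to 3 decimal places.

0.045 bits

Entropy H = −Σ p log₂ p ≈ 2.5145 bits.
Huffman merges: 1/25+1/25→2/25; 2/25+2/25→4/25; 4/25+4/25→8/25; 17/100+21/100→19/50; 3/10+8/25→31/50; 19/50+31/50→1. L = 64/25 ≈ 2.5600.
L − H = 2.5600 − 2.5145 = 0.045 bits.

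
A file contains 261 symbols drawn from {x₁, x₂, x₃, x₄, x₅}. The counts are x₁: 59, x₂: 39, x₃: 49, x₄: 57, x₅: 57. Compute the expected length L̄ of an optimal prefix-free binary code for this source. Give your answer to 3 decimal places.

2.337 bits/symbol

Probabilities are the counts divided by 261.
Repeatedly combine the two least-probable nodes; the expected code length is the sum of the merged weights.
merge 13/87 + 49/261 → 88/261
merge 19/87 + 19/87 → 38/87
merge 59/261 + 88/261 → 49/87
merge 38/87 + 49/87 → 1
L = 88/261 + 38/87 + 49/87 + 1 = 610/261 ≈ 2.337 bits/symbol.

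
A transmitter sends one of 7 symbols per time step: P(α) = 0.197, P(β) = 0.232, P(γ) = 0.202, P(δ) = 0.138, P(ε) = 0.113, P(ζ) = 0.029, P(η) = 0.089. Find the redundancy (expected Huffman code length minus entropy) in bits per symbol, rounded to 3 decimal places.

Entropy H = −Σ p log₂ p ≈ 2.6254 bits.
Huffman merges: 29/1000+89/1000→59/500; 113/1000+59/500→231/1000; 69/500+197/1000→67/200; 101/500+231/1000→433/1000; 29/125+67/200→567/1000; 433/1000+567/1000→1. L = 671/250 ≈ 2.6840.
L − H = 2.6840 − 2.6254 = 0.059 bits.

0.059 bits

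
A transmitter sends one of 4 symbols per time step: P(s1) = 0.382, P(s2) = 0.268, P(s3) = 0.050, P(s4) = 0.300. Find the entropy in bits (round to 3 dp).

1.777 bits

H = −Σ pᵢ log₂ pᵢ.
−0.382·log₂(0.382) = 0.5304
−0.268·log₂(0.268) = 0.5091
−0.050·log₂(0.050) = 0.2161
−0.300·log₂(0.300) = 0.5211
Sum ≈ 1.7767 → 1.777 bits.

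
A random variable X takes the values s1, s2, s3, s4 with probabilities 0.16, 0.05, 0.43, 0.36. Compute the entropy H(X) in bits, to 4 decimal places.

1.6933 bits

H = −Σ pᵢ log₂ pᵢ.
−0.16·log₂(0.16) = 0.4230
−0.05·log₂(0.05) = 0.2161
−0.43·log₂(0.43) = 0.5236
−0.36·log₂(0.36) = 0.5306
Sum ≈ 1.6933 → 1.6933 bits.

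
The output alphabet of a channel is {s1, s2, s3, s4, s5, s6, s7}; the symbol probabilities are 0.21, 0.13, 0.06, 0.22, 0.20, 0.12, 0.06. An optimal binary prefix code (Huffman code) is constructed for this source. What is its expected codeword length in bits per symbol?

Repeatedly combine the two least-probable nodes; the expected code length is the sum of the merged weights.
merge 3/50 + 3/50 → 3/25
merge 3/25 + 3/25 → 6/25
merge 13/100 + 1/5 → 33/100
merge 21/100 + 11/50 → 43/100
merge 6/25 + 33/100 → 57/100
merge 43/100 + 57/100 → 1
L = 3/25 + 6/25 + 33/100 + 43/100 + 57/100 + 1 = 269/100 = 2.69 bits/symbol.

2.69 bits/symbol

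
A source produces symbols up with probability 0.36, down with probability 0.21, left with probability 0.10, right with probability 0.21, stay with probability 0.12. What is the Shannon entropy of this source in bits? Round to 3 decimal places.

2.176 bits

H = −Σ pᵢ log₂ pᵢ.
−0.36·log₂(0.36) = 0.5306
−0.21·log₂(0.21) = 0.4728
−0.10·log₂(0.10) = 0.3322
−0.21·log₂(0.21) = 0.4728
−0.12·log₂(0.12) = 0.3671
Sum ≈ 2.1755 → 2.176 bits.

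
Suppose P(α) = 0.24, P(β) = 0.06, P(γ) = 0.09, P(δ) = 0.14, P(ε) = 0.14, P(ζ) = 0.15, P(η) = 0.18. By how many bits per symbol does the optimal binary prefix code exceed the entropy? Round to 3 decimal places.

0.030 bits

Entropy H = −Σ p log₂ p ≈ 2.7004 bits.
Huffman merges: 3/50+9/100→3/20; 7/50+7/50→7/25; 3/20+3/20→3/10; 9/50+6/25→21/50; 7/25+3/10→29/50; 21/50+29/50→1. L = 273/100 ≈ 2.7300.
L − H = 2.7300 − 2.7004 = 0.030 bits.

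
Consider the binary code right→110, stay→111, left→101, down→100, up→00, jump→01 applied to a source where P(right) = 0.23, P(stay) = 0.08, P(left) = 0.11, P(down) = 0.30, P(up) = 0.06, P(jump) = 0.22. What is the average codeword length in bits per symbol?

2.72 bits/symbol

L̄ = Σ pᵢ·ℓᵢ = 0.23·3 + 0.08·3 + 0.11·3 + 0.30·3 + 0.06·2 + 0.22·2 = 2.72 bits/symbol.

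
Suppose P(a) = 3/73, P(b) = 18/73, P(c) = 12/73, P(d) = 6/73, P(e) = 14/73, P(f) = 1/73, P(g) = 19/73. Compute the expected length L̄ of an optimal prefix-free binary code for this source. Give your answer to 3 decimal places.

Repeatedly combine the two least-probable nodes; the expected code length is the sum of the merged weights.
merge 1/73 + 3/73 → 4/73
merge 4/73 + 6/73 → 10/73
merge 10/73 + 12/73 → 22/73
merge 14/73 + 18/73 → 32/73
merge 19/73 + 22/73 → 41/73
merge 32/73 + 41/73 → 1
L = 4/73 + 10/73 + 22/73 + 32/73 + 41/73 + 1 = 182/73 ≈ 2.493 bits/symbol.

2.493 bits/symbol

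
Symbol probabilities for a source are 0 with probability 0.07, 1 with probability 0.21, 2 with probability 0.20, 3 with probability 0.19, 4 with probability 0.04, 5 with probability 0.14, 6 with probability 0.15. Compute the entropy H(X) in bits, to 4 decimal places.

H = −Σ pᵢ log₂ pᵢ.
−0.07·log₂(0.07) = 0.2686
−0.21·log₂(0.21) = 0.4728
−0.20·log₂(0.20) = 0.4644
−0.19·log₂(0.19) = 0.4552
−0.04·log₂(0.04) = 0.1858
−0.14·log₂(0.14) = 0.3971
−0.15·log₂(0.15) = 0.4105
Sum ≈ 2.6544 → 2.6544 bits.

2.6544 bits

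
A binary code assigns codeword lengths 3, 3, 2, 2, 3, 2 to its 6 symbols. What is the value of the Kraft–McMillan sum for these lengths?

With common denominator 2^3 = 8: Σ 2^(−ℓᵢ) = 1/8 + 1/8 + 2/8 + 2/8 + 1/8 + 2/8 = 9/8 = 1.125.

1.125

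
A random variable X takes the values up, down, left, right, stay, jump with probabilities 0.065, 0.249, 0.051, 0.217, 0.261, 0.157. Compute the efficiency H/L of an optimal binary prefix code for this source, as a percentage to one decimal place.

Entropy H = −Σ p log₂ p ≈ 2.3782 bits.
Huffman merges: 51/1000+13/200→29/250; 29/250+157/1000→273/1000; 217/1000+249/1000→233/500; 261/1000+273/1000→267/500; 233/500+267/500→1. L = 2389/1000 ≈ 2.3890.
Efficiency = H/L = 2.3782/2.3890 = 99.5%.

99.5%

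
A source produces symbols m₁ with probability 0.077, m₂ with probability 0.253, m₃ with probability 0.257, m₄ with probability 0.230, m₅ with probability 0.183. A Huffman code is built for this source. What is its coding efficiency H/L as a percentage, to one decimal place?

Entropy H = −Σ p log₂ p ≈ 2.2263 bits.
Huffman merges: 77/1000+183/1000→13/50; 23/100+253/1000→483/1000; 257/1000+13/50→517/1000; 483/1000+517/1000→1. L = 113/50 ≈ 2.2600.
Efficiency = H/L = 2.2263/2.2600 = 98.5%.

98.5%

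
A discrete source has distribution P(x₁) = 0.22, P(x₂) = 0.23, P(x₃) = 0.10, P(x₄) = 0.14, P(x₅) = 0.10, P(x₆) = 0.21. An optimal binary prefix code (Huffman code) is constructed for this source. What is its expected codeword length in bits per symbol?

2.54 bits/symbol

Repeatedly combine the two least-probable nodes; the expected code length is the sum of the merged weights.
merge 1/10 + 1/10 → 1/5
merge 7/50 + 1/5 → 17/50
merge 21/100 + 11/50 → 43/100
merge 23/100 + 17/50 → 57/100
merge 43/100 + 57/100 → 1
L = 1/5 + 17/50 + 43/100 + 57/100 + 1 = 127/50 = 2.54 bits/symbol.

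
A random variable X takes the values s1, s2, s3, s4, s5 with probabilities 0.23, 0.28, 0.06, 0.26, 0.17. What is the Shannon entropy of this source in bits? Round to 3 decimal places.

2.185 bits

H = −Σ pᵢ log₂ pᵢ.
−0.23·log₂(0.23) = 0.4877
−0.28·log₂(0.28) = 0.5142
−0.06·log₂(0.06) = 0.2435
−0.26·log₂(0.26) = 0.5053
−0.17·log₂(0.17) = 0.4346
Sum ≈ 2.1853 → 2.185 bits.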